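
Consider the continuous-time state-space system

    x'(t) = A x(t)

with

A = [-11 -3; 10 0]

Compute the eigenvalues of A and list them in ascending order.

det(sI - A) = s^2 - (tr A)s + det A, with tr A = (-11) + 0 = -11 and det A = (-11)·0 - (-3)·10 = 0 - (-30) = 30.
So p(s) = det(sI - A) = s^2 + 11s + 30.
Factor s^2 + 11s + 30: two numbers with sum -11 and product 30 are -5 and -6, so s^2 + 11s + 30 = (s + 5)(s + 6).
Hence p(s) = (s + 5) (s + 6), with roots -6, -5.
All eigenvalues have negative real part, so the system is asymptotically stable.

-6, -5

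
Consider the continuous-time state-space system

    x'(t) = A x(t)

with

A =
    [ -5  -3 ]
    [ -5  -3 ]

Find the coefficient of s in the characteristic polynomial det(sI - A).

8

For a 2×2 matrix, det(sI - A) = s^2 - (tr A)s + det A.
tr A = -8, det A = 0.
So p(s) = s^2 + 8s.
The coefficient of s is 8.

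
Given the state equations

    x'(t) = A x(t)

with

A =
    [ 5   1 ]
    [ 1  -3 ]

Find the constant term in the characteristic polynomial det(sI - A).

For a 2×2 matrix, det(sI - A) = s^2 - (tr A)s + det A.
tr A = 2, det A = -16.
So p(s) = s^2 - 2s - 16.
The constant term is -16.

-16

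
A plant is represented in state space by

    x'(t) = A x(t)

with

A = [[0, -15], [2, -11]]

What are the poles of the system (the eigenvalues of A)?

-6, -5

det(sI - A) = s^2 - (tr A)s + det A, with tr A = 0 + (-11) = -11 and det A = 0·(-11) - (-15)·2 = 0 - (-30) = 30.
So p(s) = det(sI - A) = s^2 + 11s + 30.
Factor s^2 + 11s + 30: two numbers with sum -11 and product 30 are -5 and -6, so s^2 + 11s + 30 = (s + 5)(s + 6).
Hence p(s) = (s + 5) (s + 6), with roots -6, -5.
All eigenvalues have negative real part, so the system is asymptotically stable.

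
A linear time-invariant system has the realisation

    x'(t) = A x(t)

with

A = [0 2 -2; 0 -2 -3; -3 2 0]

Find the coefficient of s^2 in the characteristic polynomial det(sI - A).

2

Expand det(sI - A) for the 3×3 matrix.
p(s) = s^3 + 2s^2 - 30.
(Check: constant term = det(-A) = (-1)^3 det A = -30; coefficient of s^2 = -tr A = 2.)
The coefficient of s^2 is 2.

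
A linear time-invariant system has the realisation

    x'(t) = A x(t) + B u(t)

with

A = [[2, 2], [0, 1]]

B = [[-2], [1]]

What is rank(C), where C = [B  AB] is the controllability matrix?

AB = [[-2], [1]]
Controllability matrix C = [B  AB] = [[-2, -2], [1, 1]]
Every column of C is a scalar multiple of column 1 = [-2, 1] (multipliers 1, 1), so the columns span a one-dimensional space.
C ≠ 0, hence rank(C) = 1.
rank(C) = 1 < n = 2, so the pair (A, B) is not completely controllable.

1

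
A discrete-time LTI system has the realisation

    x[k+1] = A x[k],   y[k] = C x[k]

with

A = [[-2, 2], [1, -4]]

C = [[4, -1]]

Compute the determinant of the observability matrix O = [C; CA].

CA = [[-9, 12]]
Observability matrix O = [C; CA] = [[4, -1], [-9, 12]]
det(O) = 4·12 - (-1)·(-9) = 48 - 9 = 39
Since det(O) ≠ 0, rank(O) = 2 and the system is completely observable.

39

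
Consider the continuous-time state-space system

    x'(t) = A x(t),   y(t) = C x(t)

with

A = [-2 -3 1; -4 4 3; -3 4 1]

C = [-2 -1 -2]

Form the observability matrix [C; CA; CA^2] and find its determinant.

CA = [[14, -6, -7]]
CA^2 = [[17, -94, -11]]
Observability matrix O = [C; CA; CA^2] = [[-2, -1, -2], [14, -6, -7], [17, -94, -11]]
Expanding along the first row, det(O) = (-2)·((-6)·(-11) - (-7)·(-94)) - (-1)·(14·(-11) - (-7)·17) + (-2)·(14·(-94) - (-6)·17) = (-2)·(-592) - (-1)·(-35) + (-2)·(-1214) = 3577
Since det(O) ≠ 0, rank(O) = 3 and the system is completely observable.

3577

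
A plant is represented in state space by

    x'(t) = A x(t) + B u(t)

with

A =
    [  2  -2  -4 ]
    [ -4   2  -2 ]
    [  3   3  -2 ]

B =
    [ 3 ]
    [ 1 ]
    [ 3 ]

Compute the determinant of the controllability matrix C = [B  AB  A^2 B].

3432

AB = [[-8], [-16], [6]]
A^2B = [[-8], [-12], [-84]]
Controllability matrix C = [B  AB  A^2B] = [[3, -8, -8], [1, -16, -12], [3, 6, -84]]
Expanding along the first row, det(C) = 3·((-16)·(-84) - (-12)·6) - (-8)·(1·(-84) - (-12)·3) + (-8)·(1·6 - (-16)·3) = 3·1416 - (-8)·(-48) + (-8)·54 = 3432
Since det(C) ≠ 0, rank(C) = 3 and the system is completely controllable.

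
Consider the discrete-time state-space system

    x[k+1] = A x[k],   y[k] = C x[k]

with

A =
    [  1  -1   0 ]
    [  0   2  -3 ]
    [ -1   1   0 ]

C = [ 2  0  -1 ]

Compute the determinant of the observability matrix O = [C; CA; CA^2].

-36

CA = [[3, -3, 0]]
CA^2 = [[3, -9, 9]]
Observability matrix O = [C; CA; CA^2] = [[2, 0, -1], [3, -3, 0], [3, -9, 9]]
Expanding along the first row, det(O) = 2·((-3)·9 - 0·(-9)) - 0·(3·9 - 0·3) + (-1)·(3·(-9) - (-3)·3) = 2·(-27) - 0·27 + (-1)·(-18) = -36
Since det(O) ≠ 0, rank(O) = 3 and the system is completely observable.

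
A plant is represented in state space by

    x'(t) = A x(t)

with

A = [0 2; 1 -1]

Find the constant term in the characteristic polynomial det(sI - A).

-2

For a 2×2 matrix, det(sI - A) = s^2 - (tr A)s + det A.
tr A = -1, det A = -2.
So p(s) = s^2 + s - 2.
The constant term is -2.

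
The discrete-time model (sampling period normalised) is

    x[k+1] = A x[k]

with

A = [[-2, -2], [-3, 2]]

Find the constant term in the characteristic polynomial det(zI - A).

-10

For a 2×2 matrix, det(zI - A) = z^2 - (tr A)z + det A.
tr A = 0, det A = -10.
So p(z) = z^2 - 10.
The constant term is -10.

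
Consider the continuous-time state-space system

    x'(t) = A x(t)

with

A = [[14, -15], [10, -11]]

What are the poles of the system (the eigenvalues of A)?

-1, 4

det(sI - A) = s^2 - (tr A)s + det A, with tr A = 14 + (-11) = 3 and det A = 14·(-11) - (-15)·10 = -154 - (-150) = -4.
So p(s) = det(sI - A) = s^2 - 3s - 4.
Factor s^2 - 3s - 4: two numbers with sum 3 and product -4 are 4 and -1, so s^2 - 3s - 4 = (s - 4)(s + 1).
Hence p(s) = (s - 4) (s + 1), with roots -1, 4.
At least one eigenvalue has non-negative real part, so the system is not asymptotically stable.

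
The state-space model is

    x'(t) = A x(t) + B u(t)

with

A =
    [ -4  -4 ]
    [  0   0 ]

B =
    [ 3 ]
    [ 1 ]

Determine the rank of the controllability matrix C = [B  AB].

2

AB = [[-16], [0]]
Controllability matrix C = [B  AB] = [[3, -16], [1, 0]]
det(C) = 3·0 - (-16)·1 = 0 - (-16) = 16 ≠ 0, so rank(C) = 2.
rank(C) = 2 = n, so the pair (A, B) is completely controllable.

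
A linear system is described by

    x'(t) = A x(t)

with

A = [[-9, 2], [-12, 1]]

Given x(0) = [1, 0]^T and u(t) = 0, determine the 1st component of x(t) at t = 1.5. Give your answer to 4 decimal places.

-0.0206

det(sI - A) = s^2 - (tr A)s + det A, with tr A = (-9) + 1 = -8 and det A = (-9)·1 - 2·(-12) = -9 - (-24) = 15.
So p(s) = det(sI - A) = s^2 + 8s + 15.
Factor s^2 + 8s + 15: two numbers with sum -8 and product 15 are -3 and -5, so s^2 + 8s + 15 = (s + 3)(s + 5).
Hence p(s) = (s + 3) (s + 5), with roots -5, -3.
The eigenvalues -5, -3 are distinct and real, so A is diagonalisable and x(t) = e^{At} x(0) = V diag(e^{λ_i t}) V^{-1} x(0), where the columns of V are the eigenvectors.
λ = -5: A - (-5)I = [[-4, 2], [-12, 6]]. Row 1 gives (-4)·v1 + 2·v2 = 0, so take v_1 = [-1, -2]^T.
λ = -3: A - (-3)I = [[-6, 2], [-12, 4]]. Row 1 gives (-6)·v1 + 2·v2 = 0, so take v_2 = [1, 3]^T.
V = [v_1 v_2] = [[-1, 1], [-2, 3]] has det V = -1, so V^{-1} = adj(V)/det V = [[-3, 1], [-2, 1]].
Modal coordinates z(0) = V^{-1} x(0): (-3)·1 + 1·0 = -3; (-2)·1 + 1·0 = -2; so z(0) = [-3, -2]^T.
x_1(t) = Σ_i (v_i)_1 · z_i(0) · e^{λ_i t} (row 1 of V times the modal terms).
x_1(1.5) = (-1)·(-3)·e^{-5·1.5} + 1·(-2)·e^{-3·1.5} = 3·0.000553 + (-2)·0.011109 = -0.0206.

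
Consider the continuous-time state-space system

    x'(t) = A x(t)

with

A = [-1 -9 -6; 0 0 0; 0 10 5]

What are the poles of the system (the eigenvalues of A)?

det(sI - A) = s^3 - (tr A)s^2 + (M11 + M22 + M33)s - det A, where Mii is the 2×2 principal minor of A obtained by deleting row i and column i.
tr A = (-1) + 0 + 5 = 4; M11 = 0·5 - 0·10 = 0 - 0 = 0; M22 = (-1)·5 - (-6)·0 = -5 - 0 = -5; M33 = (-1)·0 - (-9)·0 = 0 - 0 = 0; sum of minors = -5.
det A = (-1)·(0·5 - 0·10) - (-9)·(0·5 - 0·0) + (-6)·(0·10 - 0·0) = (-1)·0 - (-9)·0 + (-6)·0 = 0.
So p(s) = det(sI - A) = s^3 - 4s^2 - 5s.
The constant term is 0, so p(s) = s(s^2 - 4s - 5).
Factor s^2 - 4s - 5: two numbers with sum 4 and product -5 are 5 and -1, so s^2 - 4s - 5 = (s - 5)(s + 1).
Hence p(s) = s (s - 5) (s + 1), with roots -1, 0, 5.
At least one eigenvalue has non-negative real part, so the system is not asymptotically stable.

-1, 0, 5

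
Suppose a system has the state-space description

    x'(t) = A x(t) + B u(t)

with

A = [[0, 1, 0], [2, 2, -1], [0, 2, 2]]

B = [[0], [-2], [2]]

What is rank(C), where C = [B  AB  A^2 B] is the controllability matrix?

AB = [[-2], [-6], [0]]
A^2B = [[-6], [-16], [-12]]
Controllability matrix C = [B  AB  A^2B] = [[0, -2, -6], [-2, -6, -16], [2, 0, -12]]
det(C) = 0·((-6)·(-12) - (-16)·0) - (-2)·((-2)·(-12) - (-16)·2) + (-6)·((-2)·0 - (-6)·2) = 0·72 - (-2)·56 + (-6)·12 = 40 ≠ 0, so rank(C) = 3.
rank(C) = 3 = n, so the pair (A, B) is completely controllable.

3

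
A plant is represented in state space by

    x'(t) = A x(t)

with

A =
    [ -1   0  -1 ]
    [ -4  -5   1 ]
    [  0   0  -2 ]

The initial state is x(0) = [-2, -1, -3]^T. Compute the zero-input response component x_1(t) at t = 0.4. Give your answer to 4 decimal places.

-0.6777

det(sI - A) = s^3 - (tr A)s^2 + (M11 + M22 + M33)s - det A, where Mii is the 2×2 principal minor of A obtained by deleting row i and column i.
tr A = (-1) + (-5) + (-2) = -8; M11 = (-5)·(-2) - 1·0 = 10 - 0 = 10; M22 = (-1)·(-2) - (-1)·0 = 2 - 0 = 2; M33 = (-1)·(-5) - 0·(-4) = 5 - 0 = 5; sum of minors = 17.
det A = (-1)·((-5)·(-2) - 1·0) - 0·((-4)·(-2) - 1·0) + (-1)·((-4)·0 - (-5)·0) = (-1)·10 - 0·8 + (-1)·0 = -10.
So p(s) = det(sI - A) = s^3 + 8s^2 + 17s + 10.
Rational-root test: any integer root divides 10. Testing small divisors, s = -1 works: p(-1) = -1 + 8 + (-17) + 10 = 0, so (s + 1) is a factor.
Dividing, p(s) = (s + 1)(s^2 + 7s + 10).
Factor s^2 + 7s + 10: two numbers with sum -7 and product 10 are -2 and -5, so s^2 + 7s + 10 = (s + 2)(s + 5).
Hence p(s) = (s + 1) (s + 2) (s + 5), with roots -5, -2, -1.
The eigenvalues -5, -2, -1 are distinct and real, so A is diagonalisable and x(t) = e^{At} x(0) = V diag(e^{λ_i t}) V^{-1} x(0), where the columns of V are the eigenvectors.
λ = -5: A - (-5)I = [[4, 0, -1], [-4, 0, 1], [0, 0, 3]]. v must be orthogonal to every row; (row 1) × (row 3) = [0, -12, 0], so take v_1 = [0, 1, 0]^T.
λ = -2: A - (-2)I = [[1, 0, -1], [-4, -3, 1], [0, 0, 0]]. v must be orthogonal to every row; (row 1) × (row 2) = [-3, 3, -3], so take v_2 = [-1, 1, -1]^T.
λ = -1: A - (-1)I = [[0, 0, -1], [-4, -4, 1], [0, 0, -1]]. v must be orthogonal to every row; (row 1) × (row 2) = [-4, 4, 0], so take v_3 = [-1, 1, 0]^T.
V = [v_1 v_2 v_3] = [[0, -1, -1], [1, 1, 1], [0, -1, 0]] has det V = 1, so V^{-1} = adj(V)/det V = [[1, 1, 0], [0, 0, -1], [-1, 0, 1]].
Modal coordinates z(0) = V^{-1} x(0): 1·(-2) + 1·(-1) + 0·(-3) = -3; 0·(-2) + 0·(-1) + (-1)·(-3) = 3; (-1)·(-2) + 0·(-1) + 1·(-3) = -1; so z(0) = [-3, 3, -1]^T.
x_1(t) = Σ_i (v_i)_1 · z_i(0) · e^{λ_i t} (row 1 of V times the modal terms).
x_1(0.4) = 0·(-3)·e^{-5·0.4} + (-1)·3·e^{-2·0.4} + (-1)·(-1)·e^{-1·0.4} = 0·0.135335 + (-3)·0.449329 + 1·0.670320 = -0.6777.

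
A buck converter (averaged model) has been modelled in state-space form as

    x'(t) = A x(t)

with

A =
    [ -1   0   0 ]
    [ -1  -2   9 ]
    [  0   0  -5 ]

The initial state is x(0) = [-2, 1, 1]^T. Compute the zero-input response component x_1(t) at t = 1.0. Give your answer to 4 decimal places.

-0.7358

det(sI - A) = s^3 - (tr A)s^2 + (M11 + M22 + M33)s - det A, where Mii is the 2×2 principal minor of A obtained by deleting row i and column i.
tr A = (-1) + (-2) + (-5) = -8; M11 = (-2)·(-5) - 9·0 = 10 - 0 = 10; M22 = (-1)·(-5) - 0·0 = 5 - 0 = 5; M33 = (-1)·(-2) - 0·(-1) = 2 - 0 = 2; sum of minors = 17.
det A = (-1)·((-2)·(-5) - 9·0) - 0·((-1)·(-5) - 9·0) + 0·((-1)·0 - (-2)·0) = (-1)·10 - 0·5 + 0·0 = -10.
So p(s) = det(sI - A) = s^3 + 8s^2 + 17s + 10.
Rational-root test: any integer root divides 10. Testing small divisors, s = -1 works: p(-1) = -1 + 8 + (-17) + 10 = 0, so (s + 1) is a factor.
Dividing, p(s) = (s + 1)(s^2 + 7s + 10).
Factor s^2 + 7s + 10: two numbers with sum -7 and product 10 are -2 and -5, so s^2 + 7s + 10 = (s + 2)(s + 5).
Hence p(s) = (s + 1) (s + 2) (s + 5), with roots -5, -2, -1.
The eigenvalues -5, -2, -1 are distinct and real, so A is diagonalisable and x(t) = e^{At} x(0) = V diag(e^{λ_i t}) V^{-1} x(0), where the columns of V are the eigenvectors.
λ = -5: A - (-5)I = [[4, 0, 0], [-1, 3, 9], [0, 0, 0]]. v must be orthogonal to every row; (row 1) × (row 2) = [0, -36, 12], so take v_1 = [0, -3, 1]^T.
λ = -2: A - (-2)I = [[1, 0, 0], [-1, 0, 9], [0, 0, -3]]. v must be orthogonal to every row; (row 1) × (row 2) = [0, -9, 0], so take v_2 = [0, 1, 0]^T.
λ = -1: A - (-1)I = [[0, 0, 0], [-1, -1, 9], [0, 0, -4]]. v must be orthogonal to every row; (row 2) × (row 3) = [4, -4, 0], so take v_3 = [-1, 1, 0]^T.
V = [v_1 v_2 v_3] = [[0, 0, -1], [-3, 1, 1], [1, 0, 0]] has det V = 1, so V^{-1} = adj(V)/det V = [[0, 0, 1], [1, 1, 3], [-1, 0, 0]].
Modal coordinates z(0) = V^{-1} x(0): 0·(-2) + 0·1 + 1·1 = 1; 1·(-2) + 1·1 + 3·1 = 2; (-1)·(-2) + 0·1 + 0·1 = 2; so z(0) = [1, 2, 2]^T.
x_1(t) = Σ_i (v_i)_1 · z_i(0) · e^{λ_i t} (row 1 of V times the modal terms).
x_1(1.0) = 0·1·e^{-5·1.0} + 0·2·e^{-2·1.0} + (-1)·2·e^{-1·1.0} = 0·0.006738 + 0·0.135335 + (-2)·0.367879 = -0.7358.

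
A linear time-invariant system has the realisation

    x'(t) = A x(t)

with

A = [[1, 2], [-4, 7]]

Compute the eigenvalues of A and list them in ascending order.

3, 5

det(sI - A) = s^2 - (tr A)s + det A, with tr A = 1 + 7 = 8 and det A = 1·7 - 2·(-4) = 7 - (-8) = 15.
So p(s) = det(sI - A) = s^2 - 8s + 15.
Factor s^2 - 8s + 15: two numbers with sum 8 and product 15 are 5 and 3, so s^2 - 8s + 15 = (s - 5)(s - 3).
Hence p(s) = (s - 5) (s - 3), with roots 3, 5.
At least one eigenvalue has non-negative real part, so the system is not asymptotically stable.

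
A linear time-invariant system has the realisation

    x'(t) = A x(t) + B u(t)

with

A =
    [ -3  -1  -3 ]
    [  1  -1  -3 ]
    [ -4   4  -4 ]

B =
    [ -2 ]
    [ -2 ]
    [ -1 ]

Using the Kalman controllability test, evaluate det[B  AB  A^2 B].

-516

AB = [[11], [3], [4]]
A^2B = [[-48], [-4], [-48]]
Controllability matrix C = [B  AB  A^2B] = [[-2, 11, -48], [-2, 3, -4], [-1, 4, -48]]
Expanding along the first row, det(C) = (-2)·(3·(-48) - (-4)·4) - 11·((-2)·(-48) - (-4)·(-1)) + (-48)·((-2)·4 - 3·(-1)) = (-2)·(-128) - 11·92 + (-48)·(-5) = -516
Since det(C) ≠ 0, rank(C) = 3 and the system is completely controllable.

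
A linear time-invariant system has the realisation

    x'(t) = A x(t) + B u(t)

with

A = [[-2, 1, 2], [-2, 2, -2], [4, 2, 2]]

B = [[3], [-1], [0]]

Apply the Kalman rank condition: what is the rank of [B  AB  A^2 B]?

3

AB = [[-7], [-8], [10]]
A^2B = [[26], [-22], [-24]]
Controllability matrix C = [B  AB  A^2B] = [[3, -7, 26], [-1, -8, -22], [0, 10, -24]]
det(C) = 3·((-8)·(-24) - (-22)·10) - (-7)·((-1)·(-24) - (-22)·0) + 26·((-1)·10 - (-8)·0) = 3·412 - (-7)·24 + 26·(-10) = 1144 ≠ 0, so rank(C) = 3.
rank(C) = 3 = n, so the pair (A, B) is completely controllable.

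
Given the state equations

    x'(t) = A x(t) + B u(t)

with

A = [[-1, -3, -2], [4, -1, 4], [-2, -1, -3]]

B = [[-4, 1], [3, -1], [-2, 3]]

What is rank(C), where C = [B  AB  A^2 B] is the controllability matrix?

AB = [[-1, -4], [-27, 17], [11, -10]]
A^2B = [[60, -27], [67, -73], [-4, 21]]
Controllability matrix C = [B  AB  A^2B] = [[-4, 1, -1, -4, 60, -27], [3, -1, -27, 17, 67, -73], [-2, 3, 11, -10, -4, 21]]
Take the 3×3 submatrix of C formed by columns 1, 2, 3: [[-4, 1, -1], [3, -1, -27], [-2, 3, 11]]. Its determinant is (-4)·((-1)·11 - (-27)·3) - 1·(3·11 - (-27)·(-2)) + (-1)·(3·3 - (-1)·(-2)) = (-4)·70 - 1·(-21) + (-1)·7 = -266 ≠ 0.
So rank(C) ≥ 3; since C has 3 rows, rank(C) = 3.
rank(C) = 3 = n, so the pair (A, B) is completely controllable.

3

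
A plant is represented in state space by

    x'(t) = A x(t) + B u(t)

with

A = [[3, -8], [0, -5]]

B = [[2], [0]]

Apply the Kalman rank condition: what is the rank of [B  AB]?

1

AB = [[6], [0]]
Controllability matrix C = [B  AB] = [[2, 6], [0, 0]]
Every column of C is a scalar multiple of column 1 = [2, 0] (multipliers 1, 3), so the columns span a one-dimensional space.
C ≠ 0, hence rank(C) = 1.
rank(C) = 1 < n = 2, so the pair (A, B) is not completely controllable.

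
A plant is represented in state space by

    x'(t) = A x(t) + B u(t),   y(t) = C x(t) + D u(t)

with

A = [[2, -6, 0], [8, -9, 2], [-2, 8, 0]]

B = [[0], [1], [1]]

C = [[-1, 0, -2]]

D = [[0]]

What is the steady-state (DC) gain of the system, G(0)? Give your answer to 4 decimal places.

G(0) = C(-A)^{-1}B + D = -C A^{-1} B + D.
det A = -8, so A^{-1} = (1/-8)·adj(A) = [[2, 0, 3/2], [1/2, 0, 1/2], [-23/4, 1/2, -15/4]]
A^{-1} B = [3/2, 1/2, -13/4]^T
C A^{-1} B = 5
G(0) = D - C A^{-1} B = 0 - (5) = -5

-5.0000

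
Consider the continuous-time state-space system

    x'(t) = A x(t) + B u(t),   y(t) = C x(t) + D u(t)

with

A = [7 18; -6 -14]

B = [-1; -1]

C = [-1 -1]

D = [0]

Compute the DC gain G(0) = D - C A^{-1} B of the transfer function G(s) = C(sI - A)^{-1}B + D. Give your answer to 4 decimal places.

1.9000

G(0) = C(-A)^{-1}B + D = -C A^{-1} B + D.
det A = 10, so A^{-1} = (1/10)·adj(A) = [[-7/5, -9/5], [3/5, 7/10]]
A^{-1} B = [16/5, -13/10]^T
C A^{-1} B = -19/10
G(0) = D - C A^{-1} B = 0 - (-19/10) = 19/10 ≈ 1.9000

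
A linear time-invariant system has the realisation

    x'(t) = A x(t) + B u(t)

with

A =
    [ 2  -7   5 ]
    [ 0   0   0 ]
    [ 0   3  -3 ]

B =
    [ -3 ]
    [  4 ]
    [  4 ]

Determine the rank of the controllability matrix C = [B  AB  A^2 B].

AB = [[-14], [0], [0]]
A^2B = [[-28], [0], [0]]
Controllability matrix C = [B  AB  A^2B] = [[-3, -14, -28], [4, 0, 0], [4, 0, 0]]
The rows r1, r2, r3 of C are linearly dependent: -r2 + r3 = 0 (check each entry), so rank(C) ≤ 2.
The 2×2 minor from rows 1, 2, columns 1, 2 is (-3)·0 - (-14)·4 = 0 - (-56) = 56 ≠ 0, so rank(C) = 2.
rank(C) = 2 < n = 3, so the pair (A, B) is not completely controllable.

2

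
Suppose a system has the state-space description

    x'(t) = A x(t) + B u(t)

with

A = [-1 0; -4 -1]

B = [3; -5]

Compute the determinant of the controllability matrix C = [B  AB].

-36

AB = [[-3], [-7]]
Controllability matrix C = [B  AB] = [[3, -3], [-5, -7]]
det(C) = 3·(-7) - (-3)·(-5) = -21 - 15 = -36
Since det(C) ≠ 0, rank(C) = 2 and the system is completely controllable.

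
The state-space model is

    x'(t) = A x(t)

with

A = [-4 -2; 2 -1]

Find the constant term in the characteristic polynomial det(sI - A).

8

For a 2×2 matrix, det(sI - A) = s^2 - (tr A)s + det A.
tr A = -5, det A = 8.
So p(s) = s^2 + 5s + 8.
The constant term is 8.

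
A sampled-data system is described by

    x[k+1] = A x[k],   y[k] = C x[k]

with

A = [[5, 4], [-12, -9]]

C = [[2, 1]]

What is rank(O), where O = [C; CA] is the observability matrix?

1

CA = [[-2, -1]]
Observability matrix O = [C; CA] = [[2, 1], [-2, -1]]
Every row of O is a scalar multiple of row 1 = [2, 1] (multipliers 1, -1), so the rows span a one-dimensional space.
O ≠ 0, hence rank(O) = 1.
rank(O) = 1 < n = 2, so the pair (A, C) is not completely observable.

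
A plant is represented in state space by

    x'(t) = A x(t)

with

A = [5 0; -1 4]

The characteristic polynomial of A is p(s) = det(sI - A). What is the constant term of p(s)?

For a 2×2 matrix, det(sI - A) = s^2 - (tr A)s + det A.
tr A = 9, det A = 20.
So p(s) = s^2 - 9s + 20.
The constant term is 20.

20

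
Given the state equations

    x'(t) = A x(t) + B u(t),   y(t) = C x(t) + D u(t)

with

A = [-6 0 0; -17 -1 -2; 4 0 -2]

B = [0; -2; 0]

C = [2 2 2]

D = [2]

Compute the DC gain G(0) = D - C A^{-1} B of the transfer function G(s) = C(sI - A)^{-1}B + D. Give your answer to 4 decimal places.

-2.0000

G(0) = C(-A)^{-1}B + D = -C A^{-1} B + D.
det A = -12, so A^{-1} = (1/-12)·adj(A) = [[-1/6, 0, 0], [7/2, -1, 1], [-1/3, 0, -1/2]]
A^{-1} B = [0, 2, 0]^T
C A^{-1} B = 4
G(0) = D - C A^{-1} B = 2 - (4) = -2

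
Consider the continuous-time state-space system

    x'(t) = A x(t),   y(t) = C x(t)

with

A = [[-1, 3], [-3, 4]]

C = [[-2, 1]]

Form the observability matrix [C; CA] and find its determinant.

5

CA = [[-1, -2]]
Observability matrix O = [C; CA] = [[-2, 1], [-1, -2]]
det(O) = (-2)·(-2) - 1·(-1) = 4 - (-1) = 5
Since det(O) ≠ 0, rank(O) = 2 and the system is completely observable.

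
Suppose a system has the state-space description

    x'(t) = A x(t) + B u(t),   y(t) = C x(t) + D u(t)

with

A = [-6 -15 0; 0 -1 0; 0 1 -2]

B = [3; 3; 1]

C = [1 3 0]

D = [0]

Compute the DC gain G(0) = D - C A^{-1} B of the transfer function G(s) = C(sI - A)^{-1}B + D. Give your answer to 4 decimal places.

G(0) = C(-A)^{-1}B + D = -C A^{-1} B + D.
det A = -12, so A^{-1} = (1/-12)·adj(A) = [[-1/6, 5/2, 0], [0, -1, 0], [0, -1/2, -1/2]]
A^{-1} B = [7, -3, -2]^T
C A^{-1} B = -2
G(0) = D - C A^{-1} B = 0 - (-2) = 2

2.0000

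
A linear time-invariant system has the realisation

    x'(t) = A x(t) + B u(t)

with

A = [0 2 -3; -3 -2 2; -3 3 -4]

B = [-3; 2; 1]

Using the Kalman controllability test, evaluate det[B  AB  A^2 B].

483

AB = [[1], [7], [11]]
A^2B = [[-19], [5], [-26]]
Controllability matrix C = [B  AB  A^2B] = [[-3, 1, -19], [2, 7, 5], [1, 11, -26]]
Expanding along the first row, det(C) = (-3)·(7·(-26) - 5·11) - 1·(2·(-26) - 5·1) + (-19)·(2·11 - 7·1) = (-3)·(-237) - 1·(-57) + (-19)·15 = 483
Since det(C) ≠ 0, rank(C) = 3 and the system is completely controllable.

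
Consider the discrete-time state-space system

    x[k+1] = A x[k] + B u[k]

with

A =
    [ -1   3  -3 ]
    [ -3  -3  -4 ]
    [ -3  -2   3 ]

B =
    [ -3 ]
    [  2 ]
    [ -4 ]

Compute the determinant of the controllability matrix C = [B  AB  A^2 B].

25272

AB = [[21], [19], [-7]]
A^2B = [[57], [-92], [-122]]
Controllability matrix C = [B  AB  A^2B] = [[-3, 21, 57], [2, 19, -92], [-4, -7, -122]]
Expanding along the first row, det(C) = (-3)·(19·(-122) - (-92)·(-7)) - 21·(2·(-122) - (-92)·(-4)) + 57·(2·(-7) - 19·(-4)) = (-3)·(-2962) - 21·(-612) + 57·62 = 25272
Since det(C) ≠ 0, rank(C) = 3 and the system is completely controllable.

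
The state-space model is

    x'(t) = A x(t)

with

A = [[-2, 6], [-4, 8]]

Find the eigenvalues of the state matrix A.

det(sI - A) = s^2 - (tr A)s + det A, with tr A = (-2) + 8 = 6 and det A = (-2)·8 - 6·(-4) = -16 - (-24) = 8.
So p(s) = det(sI - A) = s^2 - 6s + 8.
Factor s^2 - 6s + 8: two numbers with sum 6 and product 8 are 4 and 2, so s^2 - 6s + 8 = (s - 4)(s - 2).
Hence p(s) = (s - 4) (s - 2), with roots 2, 4.
At least one eigenvalue has non-negative real part, so the system is not asymptotically stable.

2, 4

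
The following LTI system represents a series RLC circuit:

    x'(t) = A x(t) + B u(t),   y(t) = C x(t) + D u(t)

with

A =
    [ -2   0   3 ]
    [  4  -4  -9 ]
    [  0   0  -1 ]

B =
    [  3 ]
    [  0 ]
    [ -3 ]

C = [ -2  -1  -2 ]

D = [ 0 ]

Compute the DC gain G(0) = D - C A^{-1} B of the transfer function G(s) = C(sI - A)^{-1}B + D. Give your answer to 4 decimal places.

8.2500

G(0) = C(-A)^{-1}B + D = -C A^{-1} B + D.
det A = -8, so A^{-1} = (1/-8)·adj(A) = [[-1/2, 0, -3/2], [-1/2, -1/4, 3/4], [0, 0, -1]]
A^{-1} B = [3, -15/4, 3]^T
C A^{-1} B = -33/4
G(0) = D - C A^{-1} B = 0 - (-33/4) = 33/4 ≈ 8.2500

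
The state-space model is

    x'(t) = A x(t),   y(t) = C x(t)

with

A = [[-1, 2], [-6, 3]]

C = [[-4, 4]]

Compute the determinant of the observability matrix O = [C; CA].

CA = [[-20, 4]]
Observability matrix O = [C; CA] = [[-4, 4], [-20, 4]]
det(O) = (-4)·4 - 4·(-20) = -16 - (-80) = 64
Since det(O) ≠ 0, rank(O) = 2 and the system is completely observable.

64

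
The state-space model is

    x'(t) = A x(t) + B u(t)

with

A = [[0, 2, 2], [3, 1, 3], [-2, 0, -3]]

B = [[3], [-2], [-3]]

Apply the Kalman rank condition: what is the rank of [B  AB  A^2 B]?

AB = [[-10], [-2], [3]]
A^2B = [[2], [-23], [11]]
Controllability matrix C = [B  AB  A^2B] = [[3, -10, 2], [-2, -2, -23], [-3, 3, 11]]
det(C) = 3·((-2)·11 - (-23)·3) - (-10)·((-2)·11 - (-23)·(-3)) + 2·((-2)·3 - (-2)·(-3)) = 3·47 - (-10)·(-91) + 2·(-12) = -793 ≠ 0, so rank(C) = 3.
rank(C) = 3 = n, so the pair (A, B) is completely controllable.

3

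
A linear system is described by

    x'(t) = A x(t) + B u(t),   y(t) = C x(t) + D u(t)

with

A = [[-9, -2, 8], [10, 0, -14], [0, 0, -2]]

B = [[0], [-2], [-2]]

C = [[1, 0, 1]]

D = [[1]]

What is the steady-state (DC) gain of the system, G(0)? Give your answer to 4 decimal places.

-1.2000

G(0) = C(-A)^{-1}B + D = -C A^{-1} B + D.
det A = -40, so A^{-1} = (1/-40)·adj(A) = [[0, 1/10, -7/10], [-1/2, -9/20, 23/20], [0, 0, -1/2]]
A^{-1} B = [6/5, -7/5, 1]^T
C A^{-1} B = 11/5
G(0) = D - C A^{-1} B = 1 - (11/5) = -6/5 ≈ -1.2000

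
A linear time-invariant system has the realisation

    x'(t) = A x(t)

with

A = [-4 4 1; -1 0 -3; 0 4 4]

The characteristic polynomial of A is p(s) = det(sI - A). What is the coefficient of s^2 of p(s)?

Expand det(sI - A) for the 3×3 matrix.
p(s) = s^3 + 36.
(Check: constant term = det(-A) = (-1)^3 det A = 36; coefficient of s^2 = -tr A = 0.)
The coefficient of s^2 is 0.

0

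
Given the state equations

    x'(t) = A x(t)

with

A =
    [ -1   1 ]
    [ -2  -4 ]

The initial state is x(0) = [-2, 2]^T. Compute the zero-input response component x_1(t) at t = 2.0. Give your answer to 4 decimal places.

det(sI - A) = s^2 - (tr A)s + det A, with tr A = (-1) + (-4) = -5 and det A = (-1)·(-4) - 1·(-2) = 4 - (-2) = 6.
So p(s) = det(sI - A) = s^2 + 5s + 6.
Factor s^2 + 5s + 6: two numbers with sum -5 and product 6 are -2 and -3, so s^2 + 5s + 6 = (s + 2)(s + 3).
Hence p(s) = (s + 2) (s + 3), with roots -3, -2.
The eigenvalues -3, -2 are distinct and real, so A is diagonalisable and x(t) = e^{At} x(0) = V diag(e^{λ_i t}) V^{-1} x(0), where the columns of V are the eigenvectors.
λ = -3: A - (-3)I = [[2, 1], [-2, -1]]. Row 1 gives 2·v1 + 1·v2 = 0, so take v_1 = [1, -2]^T.
λ = -2: A - (-2)I = [[1, 1], [-2, -2]]. Row 1 gives 1·v1 + 1·v2 = 0, so take v_2 = [-1, 1]^T.
V = [v_1 v_2] = [[1, -1], [-2, 1]] has det V = -1, so V^{-1} = adj(V)/det V = [[-1, -1], [-2, -1]].
Modal coordinates z(0) = V^{-1} x(0): (-1)·(-2) + (-1)·2 = 0; (-2)·(-2) + (-1)·2 = 2; so z(0) = [0, 2]^T.
x_1(t) = Σ_i (v_i)_1 · z_i(0) · e^{λ_i t} (row 1 of V times the modal terms).
x_1(2.0) = 1·0·e^{-3·2.0} + (-1)·2·e^{-2·2.0} = 0·0.002479 + (-2)·0.018316 = -0.0366.

-0.0366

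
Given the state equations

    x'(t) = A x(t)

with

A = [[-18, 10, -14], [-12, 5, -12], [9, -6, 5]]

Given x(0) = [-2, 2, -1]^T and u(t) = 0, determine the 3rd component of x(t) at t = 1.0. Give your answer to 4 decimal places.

-4.5626

det(sI - A) = s^3 - (tr A)s^2 + (M11 + M22 + M33)s - det A, where Mii is the 2×2 principal minor of A obtained by deleting row i and column i.
tr A = (-18) + 5 + 5 = -8; M11 = 5·5 - (-12)·(-6) = 25 - 72 = -47; M22 = (-18)·5 - (-14)·9 = -90 - (-126) = 36; M33 = (-18)·5 - 10·(-12) = -90 - (-120) = 30; sum of minors = 19.
det A = (-18)·(5·5 - (-12)·(-6)) - 10·((-12)·5 - (-12)·9) + (-14)·((-12)·(-6) - 5·9) = (-18)·(-47) - 10·48 + (-14)·27 = -12.
So p(s) = det(sI - A) = s^3 + 8s^2 + 19s + 12.
Rational-root test: any integer root divides 12. Testing small divisors, s = -1 works: p(-1) = -1 + 8 + (-19) + 12 = 0, so (s + 1) is a factor.
Dividing, p(s) = (s + 1)(s^2 + 7s + 12).
Factor s^2 + 7s + 12: two numbers with sum -7 and product 12 are -3 and -4, so s^2 + 7s + 12 = (s + 3)(s + 4).
Hence p(s) = (s + 1) (s + 3) (s + 4), with roots -4, -3, -1.
The eigenvalues -4, -3, -1 are distinct and real, so A is diagonalisable and x(t) = e^{At} x(0) = V diag(e^{λ_i t}) V^{-1} x(0), where the columns of V are the eigenvectors.
λ = -4: A - (-4)I = [[-14, 10, -14], [-12, 9, -12], [9, -6, 9]]. v must be orthogonal to every row; (row 1) × (row 2) = [6, 0, -6], so take v_1 = [1, 0, -1]^T.
λ = -3: A - (-3)I = [[-15, 10, -14], [-12, 8, -12], [9, -6, 8]]. v must be orthogonal to every row; (row 1) × (row 2) = [-8, -12, 0], so take v_2 = [2, 3, 0]^T.
λ = -1: A - (-1)I = [[-17, 10, -14], [-12, 6, -12], [9, -6, 6]]. v must be orthogonal to every row; (row 1) × (row 2) = [-36, -36, 18], so take v_3 = [-2, -2, 1]^T.
V = [v_1 v_2 v_3] = [[1, 2, -2], [0, 3, -2], [-1, 0, 1]] has det V = 1, so V^{-1} = adj(V)/det V = [[3, -2, 2], [2, -1, 2], [3, -2, 3]].
Modal coordinates z(0) = V^{-1} x(0): 3·(-2) + (-2)·2 + 2·(-1) = -12; 2·(-2) + (-1)·2 + 2·(-1) = -8; 3·(-2) + (-2)·2 + 3·(-1) = -13; so z(0) = [-12, -8, -13]^T.
x_3(t) = Σ_i (v_i)_3 · z_i(0) · e^{λ_i t} (row 3 of V times the modal terms).
x_3(1.0) = (-1)·(-12)·e^{-4·1.0} + 0·(-8)·e^{-3·1.0} + 1·(-13)·e^{-1·1.0} = 12·0.018316 + 0·0.049787 + (-13)·0.367879 = -4.5626.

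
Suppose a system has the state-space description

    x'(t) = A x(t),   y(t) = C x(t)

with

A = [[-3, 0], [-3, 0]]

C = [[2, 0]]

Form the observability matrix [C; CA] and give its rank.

CA = [[-6, 0]]
Observability matrix O = [C; CA] = [[2, 0], [-6, 0]]
Every row of O is a scalar multiple of row 1 = [2, 0] (multipliers 1, -3), so the rows span a one-dimensional space.
O ≠ 0, hence rank(O) = 1.
rank(O) = 1 < n = 2, so the pair (A, C) is not completely observable.

1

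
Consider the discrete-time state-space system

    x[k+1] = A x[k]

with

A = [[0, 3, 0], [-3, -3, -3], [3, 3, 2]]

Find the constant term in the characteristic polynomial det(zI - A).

Expand det(zI - A) for the 3×3 matrix.
p(z) = z^3 + z^2 + 12z + 9.
(Check: constant term = det(-A) = (-1)^3 det A = 9; coefficient of z^2 = -tr A = 1.)
The constant term is 9.

9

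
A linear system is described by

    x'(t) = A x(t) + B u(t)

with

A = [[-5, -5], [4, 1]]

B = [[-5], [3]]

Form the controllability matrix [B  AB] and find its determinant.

AB = [[10], [-17]]
Controllability matrix C = [B  AB] = [[-5, 10], [3, -17]]
det(C) = (-5)·(-17) - 10·3 = 85 - 30 = 55
Since det(C) ≠ 0, rank(C) = 2 and the system is completely controllable.

55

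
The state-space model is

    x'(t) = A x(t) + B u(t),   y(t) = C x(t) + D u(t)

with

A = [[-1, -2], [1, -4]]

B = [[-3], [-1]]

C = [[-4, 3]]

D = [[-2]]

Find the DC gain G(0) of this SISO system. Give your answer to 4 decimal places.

G(0) = C(-A)^{-1}B + D = -C A^{-1} B + D.
det A = 6, so A^{-1} = (1/6)·adj(A) = [[-2/3, 1/3], [-1/6, -1/6]]
A^{-1} B = [5/3, 2/3]^T
C A^{-1} B = -14/3
G(0) = D - C A^{-1} B = -2 - (-14/3) = 8/3 ≈ 2.6667

2.6667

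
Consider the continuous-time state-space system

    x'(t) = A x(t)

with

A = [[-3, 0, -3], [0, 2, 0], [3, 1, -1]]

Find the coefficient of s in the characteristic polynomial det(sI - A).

4

Expand det(sI - A) for the 3×3 matrix.
p(s) = s^3 + 2s^2 + 4s - 24.
(Check: constant term = det(-A) = (-1)^3 det A = -24; coefficient of s^2 = -tr A = 2.)
The coefficient of s is 4.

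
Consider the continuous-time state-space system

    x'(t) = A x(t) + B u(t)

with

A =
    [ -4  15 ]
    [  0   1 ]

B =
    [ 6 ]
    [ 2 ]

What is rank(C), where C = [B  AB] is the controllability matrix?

AB = [[6], [2]]
Controllability matrix C = [B  AB] = [[6, 6], [2, 2]]
Every column of C is a scalar multiple of column 1 = [6, 2] (multipliers 1, 1), so the columns span a one-dimensional space.
C ≠ 0, hence rank(C) = 1.
rank(C) = 1 < n = 2, so the pair (A, B) is not completely controllable.

1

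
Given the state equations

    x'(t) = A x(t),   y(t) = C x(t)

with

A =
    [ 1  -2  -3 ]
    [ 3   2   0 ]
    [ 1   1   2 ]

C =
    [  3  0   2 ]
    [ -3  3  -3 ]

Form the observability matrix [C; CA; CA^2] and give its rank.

3

CA = [[5, -4, -5], [3, 9, 3]]
CA^2 = [[-12, -23, -25], [33, 15, -3]]
Observability matrix O = [C; CA; CA^2] = [[3, 0, 2], [-3, 3, -3], [5, -4, -5], [3, 9, 3], [-12, -23, -25], [33, 15, -3]]
Take the 3×3 submatrix of O formed by rows 1, 2, 3: [[3, 0, 2], [-3, 3, -3], [5, -4, -5]]. Its determinant is 3·(3·(-5) - (-3)·(-4)) - 0·((-3)·(-5) - (-3)·5) + 2·((-3)·(-4) - 3·5) = 3·(-27) - 0·30 + 2·(-3) = -87 ≠ 0.
So rank(O) ≥ 3; since O has 3 columns, rank(O) = 3.
rank(O) = 3 = n, so the pair (A, C) is completely observable.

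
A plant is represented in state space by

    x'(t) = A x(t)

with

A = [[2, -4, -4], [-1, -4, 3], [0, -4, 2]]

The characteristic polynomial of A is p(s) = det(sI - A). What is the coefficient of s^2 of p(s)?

Expand det(sI - A) for the 3×3 matrix.
p(s) = s^3 - 4s + 16.
(Check: constant term = det(-A) = (-1)^3 det A = 16; coefficient of s^2 = -tr A = 0.)
The coefficient of s^2 is 0.

0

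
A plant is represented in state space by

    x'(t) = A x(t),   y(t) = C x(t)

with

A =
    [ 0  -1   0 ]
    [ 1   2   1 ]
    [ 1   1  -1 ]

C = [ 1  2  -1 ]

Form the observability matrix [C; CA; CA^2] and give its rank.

CA = [[1, 2, 3]]
CA^2 = [[5, 6, -1]]
Observability matrix O = [C; CA; CA^2] = [[1, 2, -1], [1, 2, 3], [5, 6, -1]]
det(O) = 1·(2·(-1) - 3·6) - 2·(1·(-1) - 3·5) + (-1)·(1·6 - 2·5) = 1·(-20) - 2·(-16) + (-1)·(-4) = 16 ≠ 0, so rank(O) = 3.
rank(O) = 3 = n, so the pair (A, C) is completely observable.

3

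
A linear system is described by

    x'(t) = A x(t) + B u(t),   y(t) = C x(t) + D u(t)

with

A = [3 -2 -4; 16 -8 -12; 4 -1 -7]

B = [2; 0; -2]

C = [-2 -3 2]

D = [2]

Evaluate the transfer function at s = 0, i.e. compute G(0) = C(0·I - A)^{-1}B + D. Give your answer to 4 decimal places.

G(0) = C(-A)^{-1}B + D = -C A^{-1} B + D.
det A = -60, so A^{-1} = (1/-60)·adj(A) = [[-11/15, 1/6, 2/15], [-16/15, 1/12, 7/15], [-4/15, 1/12, -2/15]]
A^{-1} B = [-26/15, -46/15, -4/15]^T
C A^{-1} B = 182/15
G(0) = D - C A^{-1} B = 2 - (182/15) = -152/15 ≈ -10.1333

-10.1333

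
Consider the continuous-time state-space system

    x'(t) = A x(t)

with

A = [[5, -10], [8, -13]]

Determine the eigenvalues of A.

-5, -3

det(sI - A) = s^2 - (tr A)s + det A, with tr A = 5 + (-13) = -8 and det A = 5·(-13) - (-10)·8 = -65 - (-80) = 15.
So p(s) = det(sI - A) = s^2 + 8s + 15.
Factor s^2 + 8s + 15: two numbers with sum -8 and product 15 are -3 and -5, so s^2 + 8s + 15 = (s + 3)(s + 5).
Hence p(s) = (s + 3) (s + 5), with roots -5, -3.
All eigenvalues have negative real part, so the system is asymptotically stable.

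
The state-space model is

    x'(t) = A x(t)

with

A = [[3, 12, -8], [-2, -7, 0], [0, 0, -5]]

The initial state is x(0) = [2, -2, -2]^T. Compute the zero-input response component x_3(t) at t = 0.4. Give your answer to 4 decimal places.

det(sI - A) = s^3 - (tr A)s^2 + (M11 + M22 + M33)s - det A, where Mii is the 2×2 principal minor of A obtained by deleting row i and column i.
tr A = 3 + (-7) + (-5) = -9; M11 = (-7)·(-5) - 0·0 = 35 - 0 = 35; M22 = 3·(-5) - (-8)·0 = -15 - 0 = -15; M33 = 3·(-7) - 12·(-2) = -21 - (-24) = 3; sum of minors = 23.
det A = 3·((-7)·(-5) - 0·0) - 12·((-2)·(-5) - 0·0) + (-8)·((-2)·0 - (-7)·0) = 3·35 - 12·10 + (-8)·0 = -15.
So p(s) = det(sI - A) = s^3 + 9s^2 + 23s + 15.
Rational-root test: any integer root divides 15. Testing small divisors, s = -1 works: p(-1) = -1 + 9 + (-23) + 15 = 0, so (s + 1) is a factor.
Dividing, p(s) = (s + 1)(s^2 + 8s + 15).
Factor s^2 + 8s + 15: two numbers with sum -8 and product 15 are -3 and -5, so s^2 + 8s + 15 = (s + 3)(s + 5).
Hence p(s) = (s + 1) (s + 3) (s + 5), with roots -5, -3, -1.
The eigenvalues -5, -3, -1 are distinct and real, so A is diagonalisable and x(t) = e^{At} x(0) = V diag(e^{λ_i t}) V^{-1} x(0), where the columns of V are the eigenvectors.
λ = -5: A - (-5)I = [[8, 12, -8], [-2, -2, 0], [0, 0, 0]]. v must be orthogonal to every row; (row 1) × (row 2) = [-16, 16, 8], so take v_1 = [-2, 2, 1]^T.
λ = -3: A - (-3)I = [[6, 12, -8], [-2, -4, 0], [0, 0, -2]]. v must be orthogonal to every row; (row 1) × (row 2) = [-32, 16, 0], so take v_2 = [-2, 1, 0]^T.
λ = -1: A - (-1)I = [[4, 12, -8], [-2, -6, 0], [0, 0, -4]]. v must be orthogonal to every row; (row 1) × (row 2) = [-48, 16, 0], so take v_3 = [3, -1, 0]^T.
V = [v_1 v_2 v_3] = [[-2, -2, 3], [2, 1, -1], [1, 0, 0]] has det V = -1, so V^{-1} = adj(V)/det V = [[0, 0, 1], [1, 3, -4], [1, 2, -2]].
Modal coordinates z(0) = V^{-1} x(0): 0·2 + 0·(-2) + 1·(-2) = -2; 1·2 + 3·(-2) + (-4)·(-2) = 4; 1·2 + 2·(-2) + (-2)·(-2) = 2; so z(0) = [-2, 4, 2]^T.
x_3(t) = Σ_i (v_i)_3 · z_i(0) · e^{λ_i t} (row 3 of V times the modal terms).
x_3(0.4) = 1·(-2)·e^{-5·0.4} + 0·4·e^{-3·0.4} + 0·2·e^{-1·0.4} = (-2)·0.135335 + 0·0.301194 + 0·0.670320 = -0.2707.

-0.2707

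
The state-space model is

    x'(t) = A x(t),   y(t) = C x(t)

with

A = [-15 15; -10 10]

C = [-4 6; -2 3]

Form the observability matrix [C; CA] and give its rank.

1

CA = [[0, 0], [0, 0]]
Observability matrix O = [C; CA] = [[-4, 6], [-2, 3], [0, 0], [0, 0]]
Every row of O is a scalar multiple of row 1 = [-4, 6] (multipliers 1, 1/2, 0, 0), so the rows span a one-dimensional space.
O ≠ 0, hence rank(O) = 1.
rank(O) = 1 < n = 2, so the pair (A, C) is not completely observable.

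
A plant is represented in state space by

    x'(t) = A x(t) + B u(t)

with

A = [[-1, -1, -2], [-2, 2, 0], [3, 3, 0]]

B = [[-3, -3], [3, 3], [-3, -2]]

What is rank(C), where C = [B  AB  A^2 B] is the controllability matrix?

AB = [[6, 4], [12, 12], [0, 0]]
A^2B = [[-18, -16], [12, 16], [54, 48]]
Controllability matrix C = [B  AB  A^2B] = [[-3, -3, 6, 4, -18, -16], [3, 3, 12, 12, 12, 16], [-3, -2, 0, 0, 54, 48]]
Take the 3×3 submatrix of C formed by columns 1, 2, 3: [[-3, -3, 6], [3, 3, 12], [-3, -2, 0]]. Its determinant is (-3)·(3·0 - 12·(-2)) - (-3)·(3·0 - 12·(-3)) + 6·(3·(-2) - 3·(-3)) = (-3)·24 - (-3)·36 + 6·3 = 54 ≠ 0.
So rank(C) ≥ 3; since C has 3 rows, rank(C) = 3.
rank(C) = 3 = n, so the pair (A, B) is completely controllable.

3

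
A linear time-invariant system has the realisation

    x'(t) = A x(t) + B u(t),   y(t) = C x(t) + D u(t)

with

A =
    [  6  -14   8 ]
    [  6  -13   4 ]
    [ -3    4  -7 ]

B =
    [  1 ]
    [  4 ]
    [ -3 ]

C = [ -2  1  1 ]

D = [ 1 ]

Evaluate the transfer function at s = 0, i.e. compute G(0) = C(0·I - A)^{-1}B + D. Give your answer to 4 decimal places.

G(0) = C(-A)^{-1}B + D = -C A^{-1} B + D.
det A = -90, so A^{-1} = (1/-90)·adj(A) = [[-5/6, 11/15, -8/15], [-1/3, 1/5, -4/15], [1/6, -1/5, -1/15]]
A^{-1} B = [37/10, 19/15, -13/30]^T
C A^{-1} B = -197/30
G(0) = D - C A^{-1} B = 1 - (-197/30) = 227/30 ≈ 7.5667

7.5667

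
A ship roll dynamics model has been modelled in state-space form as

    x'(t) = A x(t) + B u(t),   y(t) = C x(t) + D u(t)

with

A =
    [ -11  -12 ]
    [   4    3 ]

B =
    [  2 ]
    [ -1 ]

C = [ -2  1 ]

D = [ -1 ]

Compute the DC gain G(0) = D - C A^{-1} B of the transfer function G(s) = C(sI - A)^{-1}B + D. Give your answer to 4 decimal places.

-2.0000

G(0) = C(-A)^{-1}B + D = -C A^{-1} B + D.
det A = 15, so A^{-1} = (1/15)·adj(A) = [[1/5, 4/5], [-4/15, -11/15]]
A^{-1} B = [-2/5, 1/5]^T
C A^{-1} B = 1
G(0) = D - C A^{-1} B = -1 - (1) = -2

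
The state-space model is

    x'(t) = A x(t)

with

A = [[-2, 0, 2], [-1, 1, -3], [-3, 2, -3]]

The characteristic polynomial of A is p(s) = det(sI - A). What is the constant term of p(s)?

Expand det(sI - A) for the 3×3 matrix.
p(s) = s^3 + 4s^2 + 13s + 4.
(Check: constant term = det(-A) = (-1)^3 det A = 4; coefficient of s^2 = -tr A = 4.)
The constant term is 4.

4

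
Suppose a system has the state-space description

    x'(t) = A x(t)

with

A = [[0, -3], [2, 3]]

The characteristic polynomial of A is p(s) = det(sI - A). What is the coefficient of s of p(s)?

-3

For a 2×2 matrix, det(sI - A) = s^2 - (tr A)s + det A.
tr A = 3, det A = 6.
So p(s) = s^2 - 3s + 6.
The coefficient of s is -3.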